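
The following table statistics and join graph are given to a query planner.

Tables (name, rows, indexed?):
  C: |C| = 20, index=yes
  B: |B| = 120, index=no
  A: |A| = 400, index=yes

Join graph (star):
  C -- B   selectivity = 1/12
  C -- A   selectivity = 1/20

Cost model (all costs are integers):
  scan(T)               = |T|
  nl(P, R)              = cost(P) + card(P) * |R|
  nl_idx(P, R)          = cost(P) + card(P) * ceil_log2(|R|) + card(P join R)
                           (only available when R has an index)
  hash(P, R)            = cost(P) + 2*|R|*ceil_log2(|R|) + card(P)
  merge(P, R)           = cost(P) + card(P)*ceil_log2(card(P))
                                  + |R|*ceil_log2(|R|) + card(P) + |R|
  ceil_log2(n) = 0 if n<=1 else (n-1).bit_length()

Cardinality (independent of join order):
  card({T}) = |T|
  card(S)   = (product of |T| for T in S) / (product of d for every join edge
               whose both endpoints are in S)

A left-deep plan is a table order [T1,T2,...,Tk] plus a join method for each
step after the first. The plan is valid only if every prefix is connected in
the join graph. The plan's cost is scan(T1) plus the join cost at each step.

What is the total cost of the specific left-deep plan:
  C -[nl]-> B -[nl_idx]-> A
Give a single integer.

8220

step 1: scan C: cost=20, card=20
step 2: join B via nl
    card(P join B) = 20*120/(12) = 200
    cost = 20 + 20*120 = 2420
step 3: join A via nl_idx
    card(P join A) = 200*400/(20) = 4000
    cost = 2420 + 200*9 + 4000 = 8220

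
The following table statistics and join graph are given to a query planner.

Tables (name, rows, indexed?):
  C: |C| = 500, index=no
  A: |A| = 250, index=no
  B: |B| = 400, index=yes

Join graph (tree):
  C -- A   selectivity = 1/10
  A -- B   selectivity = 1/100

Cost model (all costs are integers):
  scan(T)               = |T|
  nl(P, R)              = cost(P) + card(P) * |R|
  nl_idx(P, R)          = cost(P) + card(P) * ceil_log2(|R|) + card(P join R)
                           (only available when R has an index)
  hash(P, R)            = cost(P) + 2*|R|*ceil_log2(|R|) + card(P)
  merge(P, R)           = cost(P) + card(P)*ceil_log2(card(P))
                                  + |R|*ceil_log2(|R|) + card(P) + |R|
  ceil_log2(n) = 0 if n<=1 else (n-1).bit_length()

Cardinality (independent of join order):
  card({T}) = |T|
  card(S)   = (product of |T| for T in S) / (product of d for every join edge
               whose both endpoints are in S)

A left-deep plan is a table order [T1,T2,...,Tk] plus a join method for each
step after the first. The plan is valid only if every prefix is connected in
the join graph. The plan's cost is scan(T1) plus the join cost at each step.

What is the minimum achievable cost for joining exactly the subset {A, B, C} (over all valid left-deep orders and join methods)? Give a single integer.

Selinger DP over subsets of {A,B,C}:
  {C}: scan cost=500, card=500
  {A}: scan cost=250, card=250
  {B}: scan cost=400, card=400
  {AC}: card=12500; try (A,hash)→5000, (C,merge)→7500, (A,merge)→7750, (C,hash)→9500, (C,nl)→125250, (A,nl)→125500; best=5000 via (A,hash)
  {AB}: card=1000; try (B,nl_idx)→3500, (A,hash)→4800, (B,merge)→6500, (A,merge)→6650, (B,hash)→7700, (B,nl)→100250 …(+1); best=3500 via (B,nl_idx)
  {ABC}: card=50000; try (C,hash)→13500, (C,merge)→19500, (B,hash)→24700, (B,nl_idx)→167500, (B,merge)→196500, (C,nl)→503500 …(+1); best=13500 via (C,hash)

13500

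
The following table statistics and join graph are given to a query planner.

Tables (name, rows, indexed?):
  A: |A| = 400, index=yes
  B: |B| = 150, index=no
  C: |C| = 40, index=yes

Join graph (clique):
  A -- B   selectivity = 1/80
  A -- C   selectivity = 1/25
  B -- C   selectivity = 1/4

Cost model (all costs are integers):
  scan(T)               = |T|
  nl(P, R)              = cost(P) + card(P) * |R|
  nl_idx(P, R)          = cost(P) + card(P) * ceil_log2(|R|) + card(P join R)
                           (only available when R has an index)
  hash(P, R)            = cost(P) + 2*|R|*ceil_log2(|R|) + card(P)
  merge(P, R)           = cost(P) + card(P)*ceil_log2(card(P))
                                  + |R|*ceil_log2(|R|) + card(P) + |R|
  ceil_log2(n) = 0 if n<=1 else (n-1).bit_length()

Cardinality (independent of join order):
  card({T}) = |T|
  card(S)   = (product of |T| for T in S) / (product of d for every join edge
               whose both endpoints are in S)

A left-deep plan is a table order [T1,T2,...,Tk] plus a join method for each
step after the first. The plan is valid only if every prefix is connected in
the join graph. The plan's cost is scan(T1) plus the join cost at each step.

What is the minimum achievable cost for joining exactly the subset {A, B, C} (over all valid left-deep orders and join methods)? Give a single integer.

Selinger DP over subsets of {A,B,C}:
  {A}: scan cost=400, card=400
  {B}: scan cost=150, card=150
  {C}: scan cost=40, card=40
  {AB}: card=750; try (A,nl_idx)→2250, (B,hash)→3200, (A,merge)→5500, (B,merge)→5750, (A,hash)→7500, (A,nl)→60150 …(+1); best=2250 via (A,nl_idx)
  {AC}: card=640; try (A,nl_idx)→1040, (C,hash)→1280, (C,nl_idx)→3440, (A,merge)→4320, (C,merge)→4680, (A,hash)→7280 …(+2); best=1040 via (A,nl_idx)
  {BC}: card=1500; try (C,hash)→780, (B,merge)→1670, (C,merge)→1780, (B,hash)→2480, (C,nl_idx)→2550, (B,nl)→6040 …(+1); best=780 via (C,hash)
  {ABC}: card=300; try (C,hash)→3480, (B,hash)→4080, (C,nl_idx)→7050, (B,merge)→9430, (A,hash)→9480, (C,merge)→10780 …(+5); best=3480 via (C,hash)

3480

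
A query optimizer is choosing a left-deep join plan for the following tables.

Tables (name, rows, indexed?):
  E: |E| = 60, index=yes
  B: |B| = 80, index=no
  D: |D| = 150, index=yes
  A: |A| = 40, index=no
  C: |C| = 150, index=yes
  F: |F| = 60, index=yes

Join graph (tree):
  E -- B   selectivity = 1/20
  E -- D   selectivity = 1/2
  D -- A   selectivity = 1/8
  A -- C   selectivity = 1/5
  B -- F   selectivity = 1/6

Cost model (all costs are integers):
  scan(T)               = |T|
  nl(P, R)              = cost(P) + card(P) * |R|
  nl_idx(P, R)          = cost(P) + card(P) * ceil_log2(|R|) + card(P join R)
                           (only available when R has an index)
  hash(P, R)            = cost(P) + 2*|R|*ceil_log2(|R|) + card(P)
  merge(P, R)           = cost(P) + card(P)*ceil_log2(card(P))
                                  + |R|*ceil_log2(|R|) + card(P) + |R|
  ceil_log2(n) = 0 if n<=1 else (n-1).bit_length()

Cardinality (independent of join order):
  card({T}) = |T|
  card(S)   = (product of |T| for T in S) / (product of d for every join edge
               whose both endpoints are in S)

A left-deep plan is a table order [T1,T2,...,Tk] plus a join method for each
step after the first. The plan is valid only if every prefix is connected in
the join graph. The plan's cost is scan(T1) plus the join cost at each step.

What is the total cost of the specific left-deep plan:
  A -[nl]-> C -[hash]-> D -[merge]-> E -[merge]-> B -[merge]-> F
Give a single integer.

76646120

step 1: scan A: cost=40, card=40
step 2: join C via nl
    card(P join C) = 40*150/(5) = 1200
    cost = 40 + 40*150 = 6040
step 3: join D via hash
    card(P join D) = 1200*150/(8) = 22500
    cost = 6040 + 2*150*8 + 1200 = 9640
step 4: join E via merge
    card(P join E) = 22500*60/(2) = 675000
    cost = 9640 + 22500*15 + 60*6 + 22500 + 60 = 370060
step 5: join B via merge
    card(P join B) = 675000*80/(20) = 2700000
    cost = 370060 + 675000*20 + 80*7 + 675000 + 80 = 14545700
step 6: join F via merge
    card(P join F) = 2700000*60/(6) = 27000000
    cost = 14545700 + 2700000*22 + 60*6 + 2700000 + 60 = 76646120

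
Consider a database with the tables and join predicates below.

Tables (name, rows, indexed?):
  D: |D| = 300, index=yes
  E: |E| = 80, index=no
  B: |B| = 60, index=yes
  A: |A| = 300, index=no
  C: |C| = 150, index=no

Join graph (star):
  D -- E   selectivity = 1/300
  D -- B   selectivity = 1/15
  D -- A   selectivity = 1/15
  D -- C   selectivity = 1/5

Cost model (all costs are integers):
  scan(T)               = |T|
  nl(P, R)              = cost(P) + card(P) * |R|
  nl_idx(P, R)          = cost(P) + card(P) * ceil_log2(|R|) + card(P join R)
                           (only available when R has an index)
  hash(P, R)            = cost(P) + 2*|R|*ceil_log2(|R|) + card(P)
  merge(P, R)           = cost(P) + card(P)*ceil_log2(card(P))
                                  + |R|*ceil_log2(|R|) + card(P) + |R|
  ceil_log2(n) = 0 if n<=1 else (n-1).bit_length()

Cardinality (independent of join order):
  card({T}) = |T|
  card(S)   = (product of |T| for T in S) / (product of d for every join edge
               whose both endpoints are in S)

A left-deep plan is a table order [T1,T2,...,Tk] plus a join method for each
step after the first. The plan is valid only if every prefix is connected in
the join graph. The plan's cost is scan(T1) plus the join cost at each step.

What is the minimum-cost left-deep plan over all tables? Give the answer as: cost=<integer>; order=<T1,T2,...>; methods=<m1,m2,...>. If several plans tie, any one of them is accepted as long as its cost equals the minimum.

cost=15640; order=E,D,A,B,C; methods=nl_idx,merge,hash,hash

Selinger DP (subsets sized 1..n):
  {D}: scan cost=300, card=300
  {E}: scan cost=80, card=80
  {B}: scan cost=60, card=60
  {A}: scan cost=300, card=300
  {C}: scan cost=150, card=150
  {DE}: card=80; try (D,nl_idx)→880, (E,hash)→1720, (D,merge)→3720, (E,merge)→3940, (D,hash)→5560, (D,nl)→24080 …(+1); best=880 via (D,nl_idx)
  {BD}: card=1200; try (B,hash)→1320, (D,nl_idx)→1800, (B,nl_idx)→3300, (D,merge)→3480, (B,merge)→3720, (D,hash)→5520 …(+2); best=1320 via (B,hash)
  {AD}: card=6000; try (D,hash)→6000, (A,hash)→6000, (D,merge)→6300, (A,merge)→6300, (D,nl_idx)→9000, (D,nl)→90300 …(+1); best=6000 via (D,hash)
  {CD}: card=9000; try (C,hash)→3000, (D,merge)→4500, (C,merge)→4650, (D,hash)→5700, (D,nl_idx)→10500, (D,nl)→45150 …(+1); best=3000 via (C,hash)
  {BDE}: card=320; try (B,hash)→1680, (B,nl_idx)→1680, (B,merge)→1940, (E,hash)→3640, (B,nl)→5680, (E,merge)→16360 …(+1); best=1680 via (B,hash)
  {ADE}: card=1600; try (A,merge)→4520, (A,hash)→6360, (E,hash)→13120, (A,nl)→24880, (E,merge)→90640, (E,nl)→486000; best=4520 via (A,merge)
  {CDE}: card=2400; try (C,merge)→2870, (C,hash)→3360, (C,nl)→12880, (E,hash)→13120, (E,merge)→138640, (E,nl)→723000; best=2870 via (C,merge)
  {ABD}: card=24000; try (A,hash)→7920, (B,hash)→12720, (A,merge)→18720, (B,nl_idx)→66000, (B,merge)→90420, (A,nl)→361320 …(+1); best=7920 via (A,hash)
  {BCD}: card=36000; try (C,hash)→4920, (B,hash)→12720, (C,merge)→17070, (B,nl_idx)→93000, (B,merge)→138420, (C,nl)→181320 …(+1); best=4920 via (C,hash)
  {ACD}: card=180000; try (C,hash)→14400, (A,hash)→17400, (C,merge)→91350, (A,merge)→141000, (C,nl)→906000, (A,nl)→2703000; best=14400 via (C,hash)
  {ABDE}: card=6400; try (B,hash)→6840, (A,hash)→7400, (A,merge)→7880, (B,nl_idx)→20520, (B,merge)→24140, (E,hash)→33040 …(+4); best=6840 via (B,hash)
  {BCDE}: card=9600; try (C,hash)→4400, (B,hash)→5990, (C,merge)→6230, (B,nl_idx)→26870, (B,merge)→34490, (E,hash)→42040 …(+4); best=4400 via (C,hash)
  {ACDE}: card=48000; try (C,hash)→8520, (A,hash)→10670, (C,merge)→25070, (A,merge)→37070, (E,hash)→195520, (C,nl)→244520 …(+3); best=8520 via (C,hash)
  {ABCD}: card=720000; try (C,hash)→34320, (A,hash)→46320, (B,hash)→195120, (C,merge)→393270, (A,merge)→619920, (B,nl_idx)→1814400 …(+4); best=34320 via (C,hash)
  {ABCDE}: card=192000; try (C,hash)→15640, (A,hash)→19400, (B,hash)→57240, (C,merge)→97790, (A,merge)→151400, (B,nl_idx)→488520 …(+7); best=15640 via (C,hash)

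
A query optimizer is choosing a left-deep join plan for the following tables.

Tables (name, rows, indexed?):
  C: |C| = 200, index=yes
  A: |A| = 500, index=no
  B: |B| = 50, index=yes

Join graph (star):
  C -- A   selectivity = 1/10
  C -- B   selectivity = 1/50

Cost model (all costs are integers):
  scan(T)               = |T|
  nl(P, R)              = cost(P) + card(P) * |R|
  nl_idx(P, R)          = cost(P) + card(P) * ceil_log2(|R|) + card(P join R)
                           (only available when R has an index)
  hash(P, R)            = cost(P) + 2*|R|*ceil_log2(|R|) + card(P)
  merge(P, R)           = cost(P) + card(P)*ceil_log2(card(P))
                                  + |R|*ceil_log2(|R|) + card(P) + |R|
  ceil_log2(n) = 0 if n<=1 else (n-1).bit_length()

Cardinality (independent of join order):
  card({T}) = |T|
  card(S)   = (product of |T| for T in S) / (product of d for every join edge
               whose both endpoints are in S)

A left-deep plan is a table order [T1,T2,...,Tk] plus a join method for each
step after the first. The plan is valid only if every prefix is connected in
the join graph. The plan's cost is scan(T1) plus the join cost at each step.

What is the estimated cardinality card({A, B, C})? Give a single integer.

Tables in S: A(500), B(50), C(200)
Edges inside S: C-A(d=10), C-B(d=50)
numerator = 500 * 50 * 200 = 5000000
denominator = 10 * 50 = 500
card(S) = 5000000 / 500 = 10000

10000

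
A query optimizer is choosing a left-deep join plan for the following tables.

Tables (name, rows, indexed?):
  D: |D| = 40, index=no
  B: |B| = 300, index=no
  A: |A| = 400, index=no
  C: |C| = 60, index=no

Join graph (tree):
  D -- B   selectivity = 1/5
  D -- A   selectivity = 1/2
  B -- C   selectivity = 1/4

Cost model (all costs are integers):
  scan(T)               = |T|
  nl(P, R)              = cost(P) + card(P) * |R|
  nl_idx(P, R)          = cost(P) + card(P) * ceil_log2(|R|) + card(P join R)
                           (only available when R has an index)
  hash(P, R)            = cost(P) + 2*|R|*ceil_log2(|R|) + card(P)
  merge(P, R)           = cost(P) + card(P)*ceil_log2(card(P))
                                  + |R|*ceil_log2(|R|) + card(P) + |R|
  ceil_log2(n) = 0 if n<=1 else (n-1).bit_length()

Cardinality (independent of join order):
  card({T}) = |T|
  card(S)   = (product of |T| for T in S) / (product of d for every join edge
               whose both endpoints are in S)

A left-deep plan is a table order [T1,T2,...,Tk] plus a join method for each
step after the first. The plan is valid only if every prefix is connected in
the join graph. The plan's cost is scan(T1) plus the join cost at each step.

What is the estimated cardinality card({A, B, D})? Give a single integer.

480000

Tables in S: A(400), B(300), D(40)
Edges inside S: D-B(d=5), D-A(d=2)
numerator = 400 * 300 * 40 = 4800000
denominator = 5 * 2 = 10
card(S) = 4800000 / 10 = 480000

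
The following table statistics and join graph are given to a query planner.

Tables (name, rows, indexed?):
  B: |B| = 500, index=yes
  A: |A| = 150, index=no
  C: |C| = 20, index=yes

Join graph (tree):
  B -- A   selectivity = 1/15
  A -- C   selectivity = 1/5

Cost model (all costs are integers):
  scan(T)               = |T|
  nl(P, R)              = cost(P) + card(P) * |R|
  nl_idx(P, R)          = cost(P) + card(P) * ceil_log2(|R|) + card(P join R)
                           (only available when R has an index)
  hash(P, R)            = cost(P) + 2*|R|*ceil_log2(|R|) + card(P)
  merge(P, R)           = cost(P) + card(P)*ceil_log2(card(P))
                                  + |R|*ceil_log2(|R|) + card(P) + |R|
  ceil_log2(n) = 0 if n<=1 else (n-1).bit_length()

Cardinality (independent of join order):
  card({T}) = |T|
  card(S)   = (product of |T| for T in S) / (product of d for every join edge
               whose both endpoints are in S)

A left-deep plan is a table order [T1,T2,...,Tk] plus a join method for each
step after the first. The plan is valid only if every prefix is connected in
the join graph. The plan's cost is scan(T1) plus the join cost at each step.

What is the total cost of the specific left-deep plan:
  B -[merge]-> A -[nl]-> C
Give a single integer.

step 1: scan B: cost=500, card=500
step 2: join A via merge
    card(P join A) = 500*150/(15) = 5000
    cost = 500 + 500*9 + 150*8 + 500 + 150 = 6850
step 3: join C via nl
    card(P join C) = 5000*20/(5) = 20000
    cost = 6850 + 5000*20 = 106850

106850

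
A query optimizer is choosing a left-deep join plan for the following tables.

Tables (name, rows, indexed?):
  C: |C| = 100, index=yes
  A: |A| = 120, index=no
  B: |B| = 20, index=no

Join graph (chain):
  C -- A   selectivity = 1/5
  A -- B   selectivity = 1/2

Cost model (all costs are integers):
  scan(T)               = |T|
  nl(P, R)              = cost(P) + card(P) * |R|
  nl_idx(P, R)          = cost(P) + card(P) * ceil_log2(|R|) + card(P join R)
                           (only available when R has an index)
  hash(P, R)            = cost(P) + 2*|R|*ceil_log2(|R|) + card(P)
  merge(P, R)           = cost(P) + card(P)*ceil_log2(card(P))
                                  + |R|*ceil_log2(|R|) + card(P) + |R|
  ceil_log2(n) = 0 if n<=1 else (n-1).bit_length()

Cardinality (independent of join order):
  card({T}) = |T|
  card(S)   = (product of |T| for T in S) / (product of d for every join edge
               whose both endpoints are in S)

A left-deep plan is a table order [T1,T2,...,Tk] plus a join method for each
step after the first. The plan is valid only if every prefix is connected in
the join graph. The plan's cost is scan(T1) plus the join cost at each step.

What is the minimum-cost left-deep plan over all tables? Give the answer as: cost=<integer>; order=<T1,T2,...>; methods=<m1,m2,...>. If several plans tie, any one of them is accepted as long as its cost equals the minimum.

cost=3040; order=A,B,C; methods=hash,hash

Selinger DP (subsets sized 1..n):
  {C}: scan cost=100, card=100
  {A}: scan cost=120, card=120
  {B}: scan cost=20, card=20
  {AC}: card=2400; try (C,hash)→1640, (A,merge)→1860, (C,merge)→1880, (A,hash)→1880, (C,nl_idx)→3360, (A,nl)→12100 …(+1); best=1640 via (C,hash)
  {AB}: card=1200; try (B,hash)→440, (A,merge)→1100, (B,merge)→1200, (A,hash)→1720, (A,nl)→2420, (B,nl)→2520; best=440 via (B,hash)
  {ABC}: card=24000; try (C,hash)→3040, (B,hash)→4240, (C,merge)→15640, (C,nl_idx)→32840, (B,merge)→32960, (B,nl)→49640 …(+1); best=3040 via (C,hash)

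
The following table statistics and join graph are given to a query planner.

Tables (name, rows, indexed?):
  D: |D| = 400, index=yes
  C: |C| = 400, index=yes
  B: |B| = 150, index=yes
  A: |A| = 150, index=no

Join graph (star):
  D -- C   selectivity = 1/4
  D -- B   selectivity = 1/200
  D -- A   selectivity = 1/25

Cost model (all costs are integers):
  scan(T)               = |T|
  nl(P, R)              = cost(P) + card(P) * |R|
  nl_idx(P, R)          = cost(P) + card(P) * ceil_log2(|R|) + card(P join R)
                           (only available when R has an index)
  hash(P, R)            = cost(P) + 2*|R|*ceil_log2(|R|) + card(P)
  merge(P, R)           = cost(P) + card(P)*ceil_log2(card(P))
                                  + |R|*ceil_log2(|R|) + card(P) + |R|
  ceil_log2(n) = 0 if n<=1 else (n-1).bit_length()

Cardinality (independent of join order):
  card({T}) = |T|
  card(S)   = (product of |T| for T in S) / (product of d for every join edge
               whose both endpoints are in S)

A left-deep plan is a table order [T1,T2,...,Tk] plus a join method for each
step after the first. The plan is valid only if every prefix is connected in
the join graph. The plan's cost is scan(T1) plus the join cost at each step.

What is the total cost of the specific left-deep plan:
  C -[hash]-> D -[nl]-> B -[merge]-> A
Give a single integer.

step 1: scan C: cost=400, card=400
step 2: join D via hash
    card(P join D) = 400*400/(4) = 40000
    cost = 400 + 2*400*9 + 400 = 8000
step 3: join B via nl
    card(P join B) = 40000*150/(200) = 30000
    cost = 8000 + 40000*150 = 6008000
step 4: join A via merge
    card(P join A) = 30000*150/(25) = 180000
    cost = 6008000 + 30000*15 + 150*8 + 30000 + 150 = 6489350

6489350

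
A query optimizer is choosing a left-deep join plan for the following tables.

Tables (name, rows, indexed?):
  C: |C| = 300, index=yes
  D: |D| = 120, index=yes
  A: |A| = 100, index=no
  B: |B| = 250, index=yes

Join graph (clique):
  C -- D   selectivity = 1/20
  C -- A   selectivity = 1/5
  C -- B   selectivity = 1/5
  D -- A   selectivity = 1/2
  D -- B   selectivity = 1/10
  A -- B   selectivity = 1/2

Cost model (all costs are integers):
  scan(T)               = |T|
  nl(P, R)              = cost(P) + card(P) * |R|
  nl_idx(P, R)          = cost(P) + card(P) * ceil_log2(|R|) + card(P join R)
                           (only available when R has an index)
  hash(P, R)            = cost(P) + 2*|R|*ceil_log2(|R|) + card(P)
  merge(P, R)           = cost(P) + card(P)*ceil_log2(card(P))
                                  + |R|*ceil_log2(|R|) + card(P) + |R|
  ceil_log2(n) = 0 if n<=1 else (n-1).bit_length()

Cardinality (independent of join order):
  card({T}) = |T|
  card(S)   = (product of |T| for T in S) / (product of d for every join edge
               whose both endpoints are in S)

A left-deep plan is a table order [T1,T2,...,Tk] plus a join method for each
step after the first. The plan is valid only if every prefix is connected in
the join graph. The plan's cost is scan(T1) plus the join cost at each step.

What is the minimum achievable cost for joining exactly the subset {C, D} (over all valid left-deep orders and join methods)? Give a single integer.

Selinger DP over subsets of {C,D}:
  {C}: scan cost=300, card=300
  {D}: scan cost=120, card=120
  {CD}: card=1800; try (D,hash)→2280, (C,nl_idx)→3000, (C,merge)→4080, (D,nl_idx)→4200, (D,merge)→4260, (C,hash)→5640 …(+2); best=2280 via (D,hash)

2280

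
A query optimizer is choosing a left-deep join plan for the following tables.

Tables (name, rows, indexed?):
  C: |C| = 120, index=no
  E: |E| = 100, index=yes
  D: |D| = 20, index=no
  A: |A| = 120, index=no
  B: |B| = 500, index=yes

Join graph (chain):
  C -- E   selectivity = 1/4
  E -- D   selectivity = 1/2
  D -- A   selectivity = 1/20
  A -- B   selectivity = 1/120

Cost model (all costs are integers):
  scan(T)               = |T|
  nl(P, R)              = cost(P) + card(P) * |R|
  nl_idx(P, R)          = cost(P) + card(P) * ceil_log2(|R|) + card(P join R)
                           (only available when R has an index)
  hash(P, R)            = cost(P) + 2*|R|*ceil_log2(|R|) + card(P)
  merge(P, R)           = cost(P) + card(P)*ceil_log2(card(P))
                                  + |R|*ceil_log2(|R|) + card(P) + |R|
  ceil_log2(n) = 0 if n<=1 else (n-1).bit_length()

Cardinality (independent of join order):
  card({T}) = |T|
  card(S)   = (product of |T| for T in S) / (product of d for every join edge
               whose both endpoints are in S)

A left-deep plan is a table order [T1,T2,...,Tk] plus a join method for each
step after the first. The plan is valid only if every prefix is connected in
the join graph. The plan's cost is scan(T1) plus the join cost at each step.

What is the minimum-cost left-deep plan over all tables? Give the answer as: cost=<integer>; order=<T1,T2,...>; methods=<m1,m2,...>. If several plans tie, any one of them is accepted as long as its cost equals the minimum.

cost=30600; order=A,D,B,E,C; methods=hash,nl_idx,hash,hash

Selinger DP (subsets sized 1..n):
  {C}: scan cost=120, card=120
  {E}: scan cost=100, card=100
  {D}: scan cost=20, card=20
  {A}: scan cost=120, card=120
  {B}: scan cost=500, card=500
  {CE}: card=3000; try (E,hash)→1640, (C,merge)→1860, (E,merge)→1880, (C,hash)→1880, (E,nl_idx)→3960, (C,nl)→12100 …(+1); best=1640 via (E,hash)
  {DE}: card=1000; try (D,hash)→400, (E,merge)→940, (D,merge)→1020, (E,nl_idx)→1160, (E,hash)→1440, (E,nl)→2020 …(+1); best=400 via (D,hash)
  {AD}: card=120; try (D,hash)→440, (A,merge)→1100, (D,merge)→1200, (A,hash)→1720, (A,nl)→2420, (D,nl)→2520; best=440 via (D,hash)
  {AB}: card=500; try (B,nl_idx)→1700, (A,hash)→2680, (B,merge)→6080, (A,merge)→6460, (B,hash)→9240, (B,nl)→60120 …(+1); best=1700 via (B,nl_idx)
  {CDE}: card=30000; try (C,hash)→3080, (D,hash)→4840, (C,merge)→12360, (D,merge)→40760, (D,nl)→61640, (C,nl)→120400; best=3080 via (C,hash)
  {ADE}: card=6000; try (E,hash)→1960, (E,merge)→2200, (A,hash)→3080, (E,nl_idx)→7280, (A,merge)→12360, (E,nl)→12440 …(+1); best=1960 via (E,hash)
  {ABD}: card=500; try (B,nl_idx)→2020, (D,hash)→2400, (B,merge)→6400, (D,merge)→6820, (B,hash)→9560, (D,nl)→11700 …(+1); best=2020 via (B,nl_idx)
  {ACDE}: card=180000; try (C,hash)→9640, (A,hash)→34760, (C,merge)→86920, (A,merge)→484040, (C,nl)→721960, (A,nl)→3603080; best=9640 via (C,hash)
  {ABDE}: card=25000; try (E,hash)→3920, (E,merge)→7820, (B,hash)→16960, (E,nl_idx)→30520, (E,nl)→52020, (B,nl_idx)→80960 …(+2); best=3920 via (E,hash)
  {ABCDE}: card=750000; try (C,hash)→30600, (B,hash)→198640, (C,merge)→404880, (B,nl_idx)→2379640, (C,nl)→3003920, (B,merge)→3434640 …(+1); best=30600 via (C,hash)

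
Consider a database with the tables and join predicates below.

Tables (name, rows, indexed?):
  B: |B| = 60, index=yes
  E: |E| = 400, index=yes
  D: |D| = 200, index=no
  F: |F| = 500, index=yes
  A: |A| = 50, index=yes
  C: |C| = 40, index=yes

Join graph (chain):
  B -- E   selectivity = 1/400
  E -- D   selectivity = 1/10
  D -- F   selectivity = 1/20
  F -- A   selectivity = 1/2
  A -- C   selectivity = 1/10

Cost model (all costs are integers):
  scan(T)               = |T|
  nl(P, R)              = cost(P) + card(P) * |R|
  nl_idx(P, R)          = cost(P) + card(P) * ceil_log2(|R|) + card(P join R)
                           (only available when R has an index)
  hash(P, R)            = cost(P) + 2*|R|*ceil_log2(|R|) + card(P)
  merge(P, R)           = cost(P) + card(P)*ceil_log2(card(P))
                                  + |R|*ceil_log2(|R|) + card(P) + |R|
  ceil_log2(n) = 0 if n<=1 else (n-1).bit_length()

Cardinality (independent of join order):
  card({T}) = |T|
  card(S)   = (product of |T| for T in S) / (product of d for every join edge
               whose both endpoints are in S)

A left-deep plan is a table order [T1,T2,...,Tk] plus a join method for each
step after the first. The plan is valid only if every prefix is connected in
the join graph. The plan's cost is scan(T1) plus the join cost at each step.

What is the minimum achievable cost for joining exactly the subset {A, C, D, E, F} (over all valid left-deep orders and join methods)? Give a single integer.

567680

Selinger DP over subsets of {A,C,D,E,F}:
  {E}: scan cost=400, card=400
  {D}: scan cost=200, card=200
  {F}: scan cost=500, card=500
  {A}: scan cost=50, card=50
  {C}: scan cost=40, card=40
  {DE}: card=8000; try (D,hash)→4000, (E,merge)→6000, (D,merge)→6200, (E,hash)→7600, (E,nl_idx)→10000, (E,nl)→80200 …(+1); best=4000 via (D,hash)
  {DF}: card=5000; try (D,hash)→4200, (F,merge)→7000, (F,nl_idx)→7000, (D,merge)→7300, (F,hash)→9400, (F,nl)→100200 …(+1); best=4200 via (D,hash)
  {AF}: card=12500; try (A,hash)→1600, (F,merge)→5400, (A,merge)→5850, (F,hash)→9100, (F,nl_idx)→13000, (A,nl_idx)→16000 …(+2); best=1600 via (A,hash)
  {AC}: card=200; try (A,nl_idx)→480, (C,nl_idx)→550, (C,hash)→580, (A,merge)→670, (C,merge)→680, (A,hash)→680 …(+2); best=480 via (A,nl_idx)
  {DEF}: card=200000; try (E,hash)→16400, (F,hash)→21000, (E,merge)→78200, (F,merge)→121000, (E,nl_idx)→249200, (F,nl_idx)→276000 …(+2); best=16400 via (E,hash)
  {ADF}: card=125000; try (A,hash)→9800, (D,hash)→17300, (A,merge)→74550, (A,nl_idx)→159200, (D,merge)→190900, (A,nl)→254200 …(+1); best=9800 via (A,hash)
  {ACF}: card=50000; try (F,merge)→7280, (F,hash)→9680, (C,hash)→14580, (F,nl_idx)→52280, (F,nl)→100480, (C,nl_idx)→126600 …(+2); best=7280 via (F,merge)
  {ADEF}: card=5000000; try (E,hash)→142000, (A,hash)→217000, (E,merge)→2263800, (A,merge)→3816750, (E,nl_idx)→6134800, (A,nl_idx)→6216400 …(+2); best=142000 via (E,hash)
  {ACDF}: card=500000; try (D,hash)→60480, (C,hash)→135280, (D,merge)→859080, (C,nl_idx)→1259800, (C,merge)→2260080, (C,nl)→5009800 …(+1); best=60480 via (D,hash)
  {ACDEF}: card=20000000; try (E,hash)→567680, (C,hash)→5142480, (E,merge)→10064480, (E,nl_idx)→24560480, (C,nl_idx)→50142000, (C,merge)→120142280 …(+2); best=567680 via (E,hash)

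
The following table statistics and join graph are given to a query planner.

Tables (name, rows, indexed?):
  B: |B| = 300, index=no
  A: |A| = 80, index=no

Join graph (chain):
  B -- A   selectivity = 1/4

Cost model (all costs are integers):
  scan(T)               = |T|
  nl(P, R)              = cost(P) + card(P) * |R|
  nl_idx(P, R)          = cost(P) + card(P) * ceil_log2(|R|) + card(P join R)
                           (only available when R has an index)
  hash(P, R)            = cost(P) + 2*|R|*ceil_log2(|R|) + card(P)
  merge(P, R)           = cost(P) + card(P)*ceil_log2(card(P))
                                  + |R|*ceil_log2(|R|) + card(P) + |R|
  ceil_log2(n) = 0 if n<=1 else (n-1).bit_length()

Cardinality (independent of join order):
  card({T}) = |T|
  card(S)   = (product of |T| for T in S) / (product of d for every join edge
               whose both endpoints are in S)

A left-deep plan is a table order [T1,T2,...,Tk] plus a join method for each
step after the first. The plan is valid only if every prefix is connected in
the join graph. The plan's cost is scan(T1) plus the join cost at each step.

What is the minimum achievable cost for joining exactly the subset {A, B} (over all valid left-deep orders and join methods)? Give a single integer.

Selinger DP over subsets of {A,B}:
  {B}: scan cost=300, card=300
  {A}: scan cost=80, card=80
  {AB}: card=6000; try (A,hash)→1720, (B,merge)→3720, (A,merge)→3940, (B,hash)→5560, (B,nl)→24080, (A,nl)→24300; best=1720 via (A,hash)

1720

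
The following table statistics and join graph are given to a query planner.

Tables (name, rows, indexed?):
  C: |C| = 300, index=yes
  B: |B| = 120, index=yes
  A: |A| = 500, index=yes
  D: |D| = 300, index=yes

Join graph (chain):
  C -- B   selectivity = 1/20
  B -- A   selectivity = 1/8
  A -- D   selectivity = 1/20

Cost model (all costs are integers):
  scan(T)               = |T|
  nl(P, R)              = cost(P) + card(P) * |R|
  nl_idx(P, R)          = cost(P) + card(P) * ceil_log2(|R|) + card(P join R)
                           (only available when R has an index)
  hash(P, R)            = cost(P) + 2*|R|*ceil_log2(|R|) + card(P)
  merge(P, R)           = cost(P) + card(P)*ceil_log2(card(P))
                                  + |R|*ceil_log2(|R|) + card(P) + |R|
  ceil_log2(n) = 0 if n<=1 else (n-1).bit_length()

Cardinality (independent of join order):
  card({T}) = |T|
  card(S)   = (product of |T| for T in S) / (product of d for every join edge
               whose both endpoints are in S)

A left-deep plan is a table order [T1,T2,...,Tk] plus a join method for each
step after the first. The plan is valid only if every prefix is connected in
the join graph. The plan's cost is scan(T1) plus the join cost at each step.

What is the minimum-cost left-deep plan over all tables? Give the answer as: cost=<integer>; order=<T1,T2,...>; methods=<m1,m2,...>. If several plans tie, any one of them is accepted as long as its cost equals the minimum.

cost=130980; order=C,B,A,D; methods=hash,hash,hash

Selinger DP (subsets sized 1..n):
  {C}: scan cost=300, card=300
  {B}: scan cost=120, card=120
  {A}: scan cost=500, card=500
  {D}: scan cost=300, card=300
  {BC}: card=1800; try (B,hash)→2280, (C,nl_idx)→3000, (C,merge)→4080, (B,nl_idx)→4200, (B,merge)→4260, (C,hash)→5640 …(+2); best=2280 via (B,hash)
  {AB}: card=7500; try (B,hash)→2680, (A,merge)→6080, (B,merge)→6460, (A,nl_idx)→8700, (A,hash)→9240, (B,nl_idx)→11500 …(+2); best=2680 via (B,hash)
  {AD}: card=7500; try (D,hash)→6400, (A,merge)→8300, (D,merge)→8500, (A,hash)→9600, (A,nl_idx)→10500, (D,nl_idx)→12500 …(+2); best=6400 via (D,hash)
  {ABC}: card=112500; try (A,hash)→13080, (C,hash)→15580, (A,merge)→28880, (C,merge)→110680, (A,nl_idx)→130980, (C,nl_idx)→182680 …(+2); best=13080 via (A,hash)
  {ABD}: card=112500; try (D,hash)→15580, (B,hash)→15580, (D,merge)→110680, (B,merge)→112360, (B,nl_idx)→171400, (D,nl_idx)→182680 …(+2); best=15580 via (D,hash)
  {ABCD}: card=1687500; try (D,hash)→130980, (C,hash)→133480, (D,merge)→2041080, (C,merge)→2043580, (D,nl_idx)→2713080, (C,nl_idx)→2715580 …(+2); best=130980 via (D,hash)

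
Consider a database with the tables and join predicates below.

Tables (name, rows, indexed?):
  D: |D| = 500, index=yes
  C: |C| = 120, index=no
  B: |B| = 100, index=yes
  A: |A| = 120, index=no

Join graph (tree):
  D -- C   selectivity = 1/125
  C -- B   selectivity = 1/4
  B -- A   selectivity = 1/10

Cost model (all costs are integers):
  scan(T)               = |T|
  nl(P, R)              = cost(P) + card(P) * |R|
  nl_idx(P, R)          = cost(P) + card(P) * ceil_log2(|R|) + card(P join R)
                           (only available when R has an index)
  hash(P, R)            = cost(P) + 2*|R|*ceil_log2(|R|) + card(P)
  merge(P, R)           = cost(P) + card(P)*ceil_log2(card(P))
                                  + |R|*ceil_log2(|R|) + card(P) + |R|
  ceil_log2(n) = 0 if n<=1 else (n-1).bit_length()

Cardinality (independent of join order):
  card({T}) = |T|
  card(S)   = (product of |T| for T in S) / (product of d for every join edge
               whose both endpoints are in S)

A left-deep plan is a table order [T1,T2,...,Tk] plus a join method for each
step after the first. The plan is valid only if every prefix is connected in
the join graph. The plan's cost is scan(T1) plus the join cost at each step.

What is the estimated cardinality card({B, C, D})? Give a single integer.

12000

Tables in S: B(100), C(120), D(500)
Edges inside S: D-C(d=125), C-B(d=4)
numerator = 100 * 120 * 500 = 6000000
denominator = 125 * 4 = 500
card(S) = 6000000 / 500 = 12000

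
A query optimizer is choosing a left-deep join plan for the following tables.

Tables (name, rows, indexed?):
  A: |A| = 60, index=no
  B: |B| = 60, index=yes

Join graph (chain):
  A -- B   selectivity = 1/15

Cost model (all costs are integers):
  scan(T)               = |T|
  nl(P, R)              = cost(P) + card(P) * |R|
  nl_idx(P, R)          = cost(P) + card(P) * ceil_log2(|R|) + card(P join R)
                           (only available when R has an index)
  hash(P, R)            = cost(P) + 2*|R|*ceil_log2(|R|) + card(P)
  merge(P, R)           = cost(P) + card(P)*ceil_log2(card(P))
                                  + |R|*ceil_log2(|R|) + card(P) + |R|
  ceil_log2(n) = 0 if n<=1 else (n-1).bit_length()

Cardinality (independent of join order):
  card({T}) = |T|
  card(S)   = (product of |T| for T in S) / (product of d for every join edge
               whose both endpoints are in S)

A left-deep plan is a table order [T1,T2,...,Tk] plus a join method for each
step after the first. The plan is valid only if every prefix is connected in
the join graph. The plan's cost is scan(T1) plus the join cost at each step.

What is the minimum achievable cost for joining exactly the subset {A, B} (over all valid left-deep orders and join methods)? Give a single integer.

Selinger DP over subsets of {A,B}:
  {A}: scan cost=60, card=60
  {B}: scan cost=60, card=60
  {AB}: card=240; try (B,nl_idx)→660, (B,hash)→840, (A,hash)→840, (B,merge)→900, (A,merge)→900, (B,nl)→3660 …(+1); best=660 via (B,nl_idx)

660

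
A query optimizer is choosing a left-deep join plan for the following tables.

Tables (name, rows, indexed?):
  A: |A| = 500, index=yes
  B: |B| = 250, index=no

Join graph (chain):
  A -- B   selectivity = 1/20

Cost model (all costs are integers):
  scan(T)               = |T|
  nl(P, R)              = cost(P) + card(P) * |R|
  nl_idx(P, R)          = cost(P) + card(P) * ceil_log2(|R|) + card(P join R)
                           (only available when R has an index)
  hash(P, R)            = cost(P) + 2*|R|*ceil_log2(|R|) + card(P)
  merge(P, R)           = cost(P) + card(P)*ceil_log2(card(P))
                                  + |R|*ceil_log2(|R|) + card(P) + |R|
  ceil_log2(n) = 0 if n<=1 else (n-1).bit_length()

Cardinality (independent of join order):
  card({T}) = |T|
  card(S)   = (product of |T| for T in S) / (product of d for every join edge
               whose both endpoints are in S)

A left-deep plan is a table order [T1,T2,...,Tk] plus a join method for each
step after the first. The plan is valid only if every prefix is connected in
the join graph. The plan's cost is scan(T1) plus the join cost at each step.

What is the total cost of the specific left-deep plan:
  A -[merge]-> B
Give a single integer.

7750

step 1: scan A: cost=500, card=500
step 2: join B via merge
    card(P join B) = 500*250/(20) = 6250
    cost = 500 + 500*9 + 250*8 + 500 + 250 = 7750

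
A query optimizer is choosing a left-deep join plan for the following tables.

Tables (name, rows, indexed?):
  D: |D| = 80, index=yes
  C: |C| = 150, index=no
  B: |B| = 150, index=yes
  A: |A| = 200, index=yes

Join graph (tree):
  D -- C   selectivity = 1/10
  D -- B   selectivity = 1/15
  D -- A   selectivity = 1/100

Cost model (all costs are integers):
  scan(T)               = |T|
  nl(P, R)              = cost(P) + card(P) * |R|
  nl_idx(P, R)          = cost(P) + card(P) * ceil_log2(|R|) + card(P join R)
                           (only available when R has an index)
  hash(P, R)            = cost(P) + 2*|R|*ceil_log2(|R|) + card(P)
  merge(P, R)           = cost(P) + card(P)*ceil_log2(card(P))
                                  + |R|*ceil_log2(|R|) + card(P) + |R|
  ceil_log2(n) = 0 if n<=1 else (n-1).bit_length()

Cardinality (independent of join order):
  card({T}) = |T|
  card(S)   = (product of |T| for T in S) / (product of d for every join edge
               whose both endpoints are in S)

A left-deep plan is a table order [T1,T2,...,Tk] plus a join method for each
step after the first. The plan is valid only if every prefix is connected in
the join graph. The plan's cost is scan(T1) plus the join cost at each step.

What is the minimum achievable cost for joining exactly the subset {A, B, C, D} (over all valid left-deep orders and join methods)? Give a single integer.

7440

Selinger DP over subsets of {A,B,C,D}:
  {D}: scan cost=80, card=80
  {C}: scan cost=150, card=150
  {B}: scan cost=150, card=150
  {A}: scan cost=200, card=200
  {CD}: card=1200; try (D,hash)→1420, (C,merge)→2070, (D,merge)→2140, (D,nl_idx)→2400, (C,hash)→2560, (C,nl)→12080 …(+1); best=1420 via (D,hash)
  {BD}: card=800; try (D,hash)→1420, (B,nl_idx)→1520, (D,nl_idx)→2000, (B,merge)→2070, (D,merge)→2140, (B,hash)→2560 …(+2); best=1420 via (D,hash)
  {AD}: card=160; try (A,nl_idx)→880, (D,hash)→1520, (D,nl_idx)→1760, (A,merge)→2520, (D,merge)→2640, (A,hash)→3360 …(+2); best=880 via (A,nl_idx)
  {BCD}: card=12000; try (C,hash)→4620, (B,hash)→5020, (C,merge)→11570, (B,merge)→17170, (B,nl_idx)→23020, (C,nl)→121420 …(+1); best=4620 via (C,hash)
  {ACD}: card=2400; try (C,hash)→3440, (C,merge)→3670, (A,hash)→5820, (A,nl_idx)→13420, (A,merge)→17620, (C,nl)→24880 …(+1); best=3440 via (C,hash)
  {ABD}: card=1600; try (B,hash)→3440, (B,merge)→3670, (B,nl_idx)→3760, (A,hash)→5420, (A,nl_idx)→9420, (A,merge)→12020 …(+2); best=3440 via (B,hash)
  {ABCD}: card=24000; try (C,hash)→7440, (B,hash)→8240, (A,hash)→19820, (C,merge)→23990, (B,merge)→35990, (B,nl_idx)→46640 …(+5); best=7440 via (C,hash)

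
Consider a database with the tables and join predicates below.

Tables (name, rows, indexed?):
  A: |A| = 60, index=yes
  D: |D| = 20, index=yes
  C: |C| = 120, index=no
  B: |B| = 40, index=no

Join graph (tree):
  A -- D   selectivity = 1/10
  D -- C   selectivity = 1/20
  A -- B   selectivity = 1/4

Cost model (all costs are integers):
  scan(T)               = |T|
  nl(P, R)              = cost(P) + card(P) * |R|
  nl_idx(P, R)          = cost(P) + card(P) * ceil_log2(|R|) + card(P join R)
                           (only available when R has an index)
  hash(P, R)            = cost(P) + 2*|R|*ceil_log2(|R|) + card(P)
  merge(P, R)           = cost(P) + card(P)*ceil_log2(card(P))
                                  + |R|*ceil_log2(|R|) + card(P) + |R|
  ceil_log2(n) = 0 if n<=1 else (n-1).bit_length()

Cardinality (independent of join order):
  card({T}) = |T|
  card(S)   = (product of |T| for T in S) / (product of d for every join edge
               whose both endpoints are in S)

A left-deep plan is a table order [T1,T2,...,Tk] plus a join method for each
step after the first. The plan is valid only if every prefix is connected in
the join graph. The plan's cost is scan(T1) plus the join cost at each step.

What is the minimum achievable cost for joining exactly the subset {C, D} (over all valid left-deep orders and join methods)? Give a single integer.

Selinger DP over subsets of {C,D}:
  {D}: scan cost=20, card=20
  {C}: scan cost=120, card=120
  {CD}: card=120; try (D,hash)→440, (D,nl_idx)→840, (C,merge)→1100, (D,merge)→1200, (C,hash)→1720, (C,nl)→2420 …(+1); best=440 via (D,hash)

440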